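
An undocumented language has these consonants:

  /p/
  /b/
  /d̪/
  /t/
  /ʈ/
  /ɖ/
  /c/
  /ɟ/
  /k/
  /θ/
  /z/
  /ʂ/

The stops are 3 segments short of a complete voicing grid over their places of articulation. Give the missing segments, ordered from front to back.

Voiceless: /p/ (bilabial), /t/ (alveolar), /ʈ/ (retroflex), /c/ (palatal), /k/ (velar).
Voiced: /b/ (bilabial), /d̪/ (dental), /ɖ/ (retroflex), /ɟ/ (palatal).
Gaps, from front to back: dental lacks voiceless (/t̪/); alveolar lacks voiced (/d/); velar lacks voiced (/ɡ/).

/t̪/, /d/, /ɡ/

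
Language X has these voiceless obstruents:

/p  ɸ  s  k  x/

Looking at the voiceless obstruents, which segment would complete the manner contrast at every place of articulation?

/t/

bilabial: stop /p/, fricative /ɸ/.
alveolar: stop —, fricative /s/.
velar: stop /k/, fricative /x/.
The alveolar row has no stop member, so the gap is the alveolar stop /t/.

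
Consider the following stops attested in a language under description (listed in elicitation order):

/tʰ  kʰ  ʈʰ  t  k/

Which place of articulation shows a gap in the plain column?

place of articulation  plain     aspirated
alveolar          t         tʰ      
retroflex         —         ʈʰ      
velar             k         kʰ      
Every place of articulation has a plain member except retroflex, where /ʈ/ would be expected.

retroflex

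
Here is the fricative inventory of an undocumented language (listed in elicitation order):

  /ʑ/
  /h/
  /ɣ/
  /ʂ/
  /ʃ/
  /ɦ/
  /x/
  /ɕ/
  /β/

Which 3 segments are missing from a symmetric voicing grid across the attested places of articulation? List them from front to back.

bilabial: voiceless —, voiced /β/.
postalveolar: voiceless /ʃ/, voiced —.
retroflex: voiceless /ʂ/, voiced —.
alveolo-palatal: voiceless /ɕ/, voiced /ʑ/.
velar: voiceless /x/, voiced /ɣ/.
glottal: voiceless /h/, voiced /ɦ/.
Gaps, from front to back: bilabial lacks voiceless (/ɸ/); postalveolar lacks voiced (/ʒ/); retroflex lacks voiced (/ʐ/).

/ɸ/, /ʒ/, /ʐ/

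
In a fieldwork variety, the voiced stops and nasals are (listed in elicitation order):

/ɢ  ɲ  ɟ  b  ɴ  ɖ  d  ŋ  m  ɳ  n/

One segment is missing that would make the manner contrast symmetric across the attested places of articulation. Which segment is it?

bilabial: oral stop /b/, nasal /m/.
alveolar: oral stop /d/, nasal /n/.
retroflex: oral stop /ɖ/, nasal /ɳ/.
palatal: oral stop /ɟ/, nasal /ɲ/.
velar: oral stop —, nasal /ŋ/.
uvular: oral stop /ɢ/, nasal /ɴ/.
The velar row has no oral stop member, so the gap is the velar oral stop /ɡ/.

/ɡ/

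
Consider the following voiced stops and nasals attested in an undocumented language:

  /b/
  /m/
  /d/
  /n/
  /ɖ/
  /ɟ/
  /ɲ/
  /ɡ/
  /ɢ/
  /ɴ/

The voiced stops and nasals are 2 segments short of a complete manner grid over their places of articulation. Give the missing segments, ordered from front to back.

bilabial: oral stop /b/, nasal /m/.
alveolar: oral stop /d/, nasal /n/.
retroflex: oral stop /ɖ/, nasal —.
palatal: oral stop /ɟ/, nasal /ɲ/.
velar: oral stop /ɡ/, nasal —.
uvular: oral stop /ɢ/, nasal /ɴ/.
Gaps, from front to back: retroflex lacks nasal (/ɳ/); velar lacks nasal (/ŋ/).

/ɳ/, /ŋ/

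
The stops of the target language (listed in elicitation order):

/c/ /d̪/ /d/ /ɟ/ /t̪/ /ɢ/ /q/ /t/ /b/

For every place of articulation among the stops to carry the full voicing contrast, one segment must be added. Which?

place of articulation  voiceless  voiced  
bilabial          —         b       
dental            t̪        d̪      
alveolar          t         d       
palatal           c         ɟ       
uvular            q         ɢ       
The bilabial row has no voiceless member, so the gap is the voiceless bilabial stop /p/.

/p/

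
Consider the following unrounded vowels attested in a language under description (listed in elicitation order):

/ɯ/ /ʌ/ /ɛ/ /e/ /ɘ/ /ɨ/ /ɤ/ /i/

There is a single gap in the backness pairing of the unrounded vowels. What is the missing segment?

/ɜ/

height            front     central   back    
high              i         ɨ         ɯ       
high-mid          e         ɘ         ɤ       
low-mid           ɛ         —         ʌ       
The low-mid row has no central member, so the gap is the low-mid central unrounded vowel /ɜ/.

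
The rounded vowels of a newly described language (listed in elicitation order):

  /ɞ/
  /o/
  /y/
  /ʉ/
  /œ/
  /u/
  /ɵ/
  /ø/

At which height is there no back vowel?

low-mid

Front: /y/ (high), /ø/ (high-mid), /œ/ (low-mid).
Central: /ʉ/ (high), /ɵ/ (high-mid), /ɞ/ (low-mid).
Back: /u/ (high), /o/ (high-mid).
Every height has a back member except low-mid, where /ɔ/ would be expected.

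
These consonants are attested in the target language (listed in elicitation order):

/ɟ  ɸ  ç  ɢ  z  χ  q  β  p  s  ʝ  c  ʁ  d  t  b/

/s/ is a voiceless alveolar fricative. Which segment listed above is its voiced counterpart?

/z/

The voiced counterpart is a voiced alveolar fricative — in this inventory, /z/.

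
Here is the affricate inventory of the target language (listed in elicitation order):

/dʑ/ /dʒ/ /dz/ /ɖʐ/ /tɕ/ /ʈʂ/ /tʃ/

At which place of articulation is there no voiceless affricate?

place of articulation  voiceless  voiced  
alveolar          —         dz      
postalveolar      tʃ        dʒ      
retroflex         ʈʂ        ɖʐ      
alveolo-palatal   tɕ        dʑ      
Every place of articulation has a voiceless member except alveolar, where /ts/ would be expected.

alveolar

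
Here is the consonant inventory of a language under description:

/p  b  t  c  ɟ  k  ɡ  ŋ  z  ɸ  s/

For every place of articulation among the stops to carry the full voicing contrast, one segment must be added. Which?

bilabial: voiceless /p/, voiced /b/.
alveolar: voiceless /t/, voiced —.
palatal: voiceless /c/, voiced /ɟ/.
velar: voiceless /k/, voiced /ɡ/.
The alveolar row has no voiced member, so the gap is the voiced alveolar stop /d/.

/d/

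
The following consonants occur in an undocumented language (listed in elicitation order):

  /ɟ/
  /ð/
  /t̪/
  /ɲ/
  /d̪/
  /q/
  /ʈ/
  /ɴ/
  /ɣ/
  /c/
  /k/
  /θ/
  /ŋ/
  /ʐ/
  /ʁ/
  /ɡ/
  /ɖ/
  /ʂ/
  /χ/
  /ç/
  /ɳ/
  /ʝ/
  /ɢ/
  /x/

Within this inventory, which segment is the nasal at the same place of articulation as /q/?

/ɴ/

/q/ is a voiceless uvular stop.
The nasal at the same place is an uvular nasal — in this inventory, /ɴ/.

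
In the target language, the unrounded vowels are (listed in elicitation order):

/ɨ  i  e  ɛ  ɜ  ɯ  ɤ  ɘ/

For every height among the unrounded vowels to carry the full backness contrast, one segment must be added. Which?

high: front /i/, central /ɨ/, back /ɯ/.
high-mid: front /e/, central /ɘ/, back /ɤ/.
low-mid: front /ɛ/, central /ɜ/, back —.
The low-mid row has no back member, so the gap is the low-mid back unrounded vowel /ʌ/.

/ʌ/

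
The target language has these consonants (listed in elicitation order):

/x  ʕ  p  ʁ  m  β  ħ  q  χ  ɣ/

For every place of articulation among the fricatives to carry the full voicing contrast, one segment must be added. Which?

/ɸ/

Voiceless: /x/ (velar), /χ/ (uvular), /ħ/ (pharyngeal).
Voiced: /β/ (bilabial), /ɣ/ (velar), /ʁ/ (uvular), /ʕ/ (pharyngeal).
The bilabial row has no voiceless member, so the gap is the voiceless bilabial fricative /ɸ/.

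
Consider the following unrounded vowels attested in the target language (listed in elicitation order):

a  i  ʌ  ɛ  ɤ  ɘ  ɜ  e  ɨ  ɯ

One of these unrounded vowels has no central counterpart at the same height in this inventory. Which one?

High: /i/ ~ /ɨ/ ~ /ɯ/
High-mid: /e/ ~ /ɘ/ ~ /ɤ/
Low-mid: /ɛ/ ~ /ɜ/ ~ /ʌ/
Low: only /a/ (front); no central partner.
So /a/ is the unpaired segment.

/a/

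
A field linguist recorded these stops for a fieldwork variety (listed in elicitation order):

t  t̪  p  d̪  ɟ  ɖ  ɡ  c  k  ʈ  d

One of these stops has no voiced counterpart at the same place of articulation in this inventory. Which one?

Dental: /t̪/ ~ /d̪/
Alveolar: /t/ ~ /d/
Retroflex: /ʈ/ ~ /ɖ/
Palatal: /c/ ~ /ɟ/
Velar: /k/ ~ /ɡ/
Bilabial: only /p/ (voiceless); no voiced partner.
So /p/ is the unpaired segment.

/p/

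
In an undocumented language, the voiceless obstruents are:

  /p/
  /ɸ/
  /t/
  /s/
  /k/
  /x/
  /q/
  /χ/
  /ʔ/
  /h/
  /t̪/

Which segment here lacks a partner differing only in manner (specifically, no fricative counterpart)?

Bilabial: /p/ ~ /ɸ/
Alveolar: /t/ ~ /s/
Velar: /k/ ~ /x/
Uvular: /q/ ~ /χ/
Glottal: /ʔ/ ~ /h/
Dental: only /t̪/ (stop); no fricative partner.
So /t̪/ is the unpaired segment.

/t̪/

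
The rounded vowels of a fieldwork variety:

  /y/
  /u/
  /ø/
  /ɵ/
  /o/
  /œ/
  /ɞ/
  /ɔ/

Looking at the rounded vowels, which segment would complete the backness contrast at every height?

/ʉ/

height            front     central   back    
high              y         —         u       
high-mid          ø         ɵ         o       
low-mid           œ         ɞ         ɔ       
The high row has no central member, so the gap is the high central rounded vowel /ʉ/.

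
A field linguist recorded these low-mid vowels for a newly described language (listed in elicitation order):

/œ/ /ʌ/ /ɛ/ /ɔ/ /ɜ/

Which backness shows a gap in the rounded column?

central

Unrounded: /ɛ/ (front), /ɜ/ (central), /ʌ/ (back).
Rounded: /œ/ (front), /ɔ/ (back).
Every backness has a rounded member except central, where /ɞ/ would be expected.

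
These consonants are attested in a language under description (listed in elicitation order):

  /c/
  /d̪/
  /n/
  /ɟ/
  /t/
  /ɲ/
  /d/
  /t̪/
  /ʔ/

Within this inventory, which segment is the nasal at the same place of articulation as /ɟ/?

/ɟ/ is a voiced palatal stop.
The nasal at the same place is a palatal nasal — in this inventory, /ɲ/.

/ɲ/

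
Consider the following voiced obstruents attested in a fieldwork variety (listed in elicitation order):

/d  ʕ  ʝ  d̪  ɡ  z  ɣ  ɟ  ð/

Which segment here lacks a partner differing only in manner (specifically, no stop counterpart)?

/ʕ/

Dental: /d̪/ ~ /ð/
Alveolar: /d/ ~ /z/
Palatal: /ɟ/ ~ /ʝ/
Velar: /ɡ/ ~ /ɣ/
Pharyngeal: only /ʕ/ (fricative); no stop partner.
So /ʕ/ is the unpaired segment.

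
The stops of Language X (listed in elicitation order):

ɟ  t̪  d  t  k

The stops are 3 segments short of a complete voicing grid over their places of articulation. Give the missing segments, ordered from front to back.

dental: voiceless /t̪/, voiced —.
alveolar: voiceless /t/, voiced /d/.
palatal: voiceless —, voiced /ɟ/.
velar: voiceless /k/, voiced —.
Gaps, from front to back: dental lacks voiced (/d̪/); palatal lacks voiceless (/c/); velar lacks voiced (/ɡ/).

/d̪/, /c/, /ɡ/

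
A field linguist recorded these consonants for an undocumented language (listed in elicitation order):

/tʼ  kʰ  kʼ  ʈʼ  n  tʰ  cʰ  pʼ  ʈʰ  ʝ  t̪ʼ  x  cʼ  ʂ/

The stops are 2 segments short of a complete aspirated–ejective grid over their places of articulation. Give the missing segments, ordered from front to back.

Aspirated: /tʰ/ (alveolar), /ʈʰ/ (retroflex), /cʰ/ (palatal), /kʰ/ (velar).
Ejective: /pʼ/ (bilabial), /t̪ʼ/ (dental), /tʼ/ (alveolar), /ʈʼ/ (retroflex), /cʼ/ (palatal), /kʼ/ (velar).
Gaps, from front to back: bilabial lacks aspirated (/pʰ/); dental lacks aspirated (/t̪ʰ/).

/pʰ/, /t̪ʰ/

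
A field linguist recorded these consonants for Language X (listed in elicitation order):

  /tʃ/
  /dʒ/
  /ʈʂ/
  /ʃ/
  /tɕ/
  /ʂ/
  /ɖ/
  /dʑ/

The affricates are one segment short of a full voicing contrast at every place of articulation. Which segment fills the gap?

Voiceless: /tʃ/ (postalveolar), /ʈʂ/ (retroflex), /tɕ/ (alveolo-palatal).
Voiced: /dʒ/ (postalveolar), /dʑ/ (alveolo-palatal).
The retroflex row has no voiced member, so the gap is the voiced retroflex affricate /ɖʐ/.

/ɖʐ/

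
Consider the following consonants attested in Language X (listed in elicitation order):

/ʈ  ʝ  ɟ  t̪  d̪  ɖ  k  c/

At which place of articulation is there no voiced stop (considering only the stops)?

velar

place of articulation  voiceless  voiced  
dental            t̪        d̪      
retroflex         ʈ         ɖ       
palatal           c         ɟ       
velar             k         —       
Every place of articulation has a voiced member except velar, where /ɡ/ would be expected.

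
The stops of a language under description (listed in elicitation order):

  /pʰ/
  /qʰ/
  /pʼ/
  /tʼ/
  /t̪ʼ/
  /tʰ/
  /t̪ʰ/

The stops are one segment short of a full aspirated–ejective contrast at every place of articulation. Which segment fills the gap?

/qʼ/

place of articulation  aspirated  ejective
bilabial          pʰ        pʼ      
dental            t̪ʰ       t̪ʼ     
alveolar          tʰ        tʼ      
uvular            qʰ        —       
The uvular row has no ejective member, so the gap is the ejective uvular stop /qʼ/.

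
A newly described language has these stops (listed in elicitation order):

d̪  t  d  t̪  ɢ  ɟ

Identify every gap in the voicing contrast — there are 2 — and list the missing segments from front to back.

/c/, /q/

dental: voiceless /t̪/, voiced /d̪/.
alveolar: voiceless /t/, voiced /d/.
palatal: voiceless —, voiced /ɟ/.
uvular: voiceless —, voiced /ɢ/.
Gaps, from front to back: palatal lacks voiceless (/c/); uvular lacks voiceless (/q/).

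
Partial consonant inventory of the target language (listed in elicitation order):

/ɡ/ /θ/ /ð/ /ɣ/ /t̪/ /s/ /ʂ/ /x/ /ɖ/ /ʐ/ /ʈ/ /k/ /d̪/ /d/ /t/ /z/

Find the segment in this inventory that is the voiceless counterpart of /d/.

/t/

/d/ is a voiced alveolar stop.
The voiceless counterpart is a voiceless alveolar stop — in this inventory, /t/.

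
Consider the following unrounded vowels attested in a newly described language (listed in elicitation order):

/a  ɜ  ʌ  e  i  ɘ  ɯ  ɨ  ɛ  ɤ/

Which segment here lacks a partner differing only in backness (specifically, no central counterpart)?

High: /i/ ~ /ɨ/ ~ /ɯ/
High-mid: /e/ ~ /ɘ/ ~ /ɤ/
Low-mid: /ɛ/ ~ /ɜ/ ~ /ʌ/
Low: only /a/ (front); no central partner.
So /a/ is the unpaired segment.

/a/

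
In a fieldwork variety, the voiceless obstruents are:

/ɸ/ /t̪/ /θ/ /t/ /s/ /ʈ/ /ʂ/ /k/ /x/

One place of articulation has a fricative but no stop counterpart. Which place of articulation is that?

place of articulation  stop      fricative
bilabial          —         ɸ       
dental            t̪        θ       
alveolar          t         s       
retroflex         ʈ         ʂ       
velar             k         x       
Every place of articulation has a stop member except bilabial, where /p/ would be expected.

bilabial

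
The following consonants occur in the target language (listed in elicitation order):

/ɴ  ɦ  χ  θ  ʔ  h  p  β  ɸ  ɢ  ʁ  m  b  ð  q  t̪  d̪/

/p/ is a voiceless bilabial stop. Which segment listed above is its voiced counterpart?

/b/

The voiced counterpart is a voiced bilabial stop — in this inventory, /b/.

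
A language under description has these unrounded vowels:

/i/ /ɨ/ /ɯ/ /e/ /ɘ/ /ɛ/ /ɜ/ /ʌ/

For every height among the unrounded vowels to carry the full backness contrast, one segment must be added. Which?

/ɤ/

Front: /i/ (high), /e/ (high-mid), /ɛ/ (low-mid).
Central: /ɨ/ (high), /ɘ/ (high-mid), /ɜ/ (low-mid).
Back: /ɯ/ (high), /ʌ/ (low-mid).
The high-mid row has no back member, so the gap is the high-mid back unrounded vowel /ɤ/.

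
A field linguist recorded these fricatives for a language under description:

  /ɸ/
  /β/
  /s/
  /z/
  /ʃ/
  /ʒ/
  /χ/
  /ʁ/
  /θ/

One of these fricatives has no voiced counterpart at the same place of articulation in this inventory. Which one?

/θ/

Bilabial: /ɸ/ ~ /β/
Alveolar: /s/ ~ /z/
Postalveolar: /ʃ/ ~ /ʒ/
Uvular: /χ/ ~ /ʁ/
Dental: only /θ/ (voiceless); no voiced partner.
So /θ/ is the unpaired segment.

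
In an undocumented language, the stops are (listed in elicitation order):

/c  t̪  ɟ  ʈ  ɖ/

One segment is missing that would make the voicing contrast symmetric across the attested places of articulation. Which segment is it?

place of articulation  voiceless  voiced  
dental            t̪        —       
retroflex         ʈ         ɖ       
palatal           c         ɟ       
The dental row has no voiced member, so the gap is the voiced dental stop /d̪/.

/d̪/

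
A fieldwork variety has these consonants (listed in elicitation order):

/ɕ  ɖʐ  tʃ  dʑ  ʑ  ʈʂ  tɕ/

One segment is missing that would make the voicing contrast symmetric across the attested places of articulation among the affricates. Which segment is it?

/dʒ/

postalveolar: voiceless /tʃ/, voiced —.
retroflex: voiceless /ʈʂ/, voiced /ɖʐ/.
alveolo-palatal: voiceless /tɕ/, voiced /dʑ/.
The postalveolar row has no voiced member, so the gap is the voiced postalveolar affricate /dʒ/.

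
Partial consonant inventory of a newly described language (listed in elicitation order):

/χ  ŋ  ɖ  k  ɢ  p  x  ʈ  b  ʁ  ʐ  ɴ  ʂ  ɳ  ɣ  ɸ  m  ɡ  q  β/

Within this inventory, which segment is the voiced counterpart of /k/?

/ɡ/

/k/ is a voiceless velar stop.
The voiced counterpart is a voiced velar stop — in this inventory, /ɡ/.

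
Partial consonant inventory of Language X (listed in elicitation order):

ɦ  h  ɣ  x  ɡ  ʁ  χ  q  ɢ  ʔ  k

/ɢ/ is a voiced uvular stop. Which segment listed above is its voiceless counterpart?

The voiceless counterpart is a voiceless uvular stop — in this inventory, /q/.

/q/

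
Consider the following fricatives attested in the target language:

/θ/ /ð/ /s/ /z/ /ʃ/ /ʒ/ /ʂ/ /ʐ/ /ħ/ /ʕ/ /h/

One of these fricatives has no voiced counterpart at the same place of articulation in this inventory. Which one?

Dental: /θ/ ~ /ð/
Alveolar: /s/ ~ /z/
Postalveolar: /ʃ/ ~ /ʒ/
Retroflex: /ʂ/ ~ /ʐ/
Pharyngeal: /ħ/ ~ /ʕ/
Glottal: only /h/ (voiceless); no voiced partner.
So /h/ is the unpaired segment.

/h/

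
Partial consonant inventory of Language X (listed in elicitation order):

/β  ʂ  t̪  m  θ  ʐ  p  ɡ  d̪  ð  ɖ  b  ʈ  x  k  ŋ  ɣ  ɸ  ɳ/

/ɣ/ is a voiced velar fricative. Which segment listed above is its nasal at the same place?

The nasal at the same place is a velar nasal — in this inventory, /ŋ/.

/ŋ/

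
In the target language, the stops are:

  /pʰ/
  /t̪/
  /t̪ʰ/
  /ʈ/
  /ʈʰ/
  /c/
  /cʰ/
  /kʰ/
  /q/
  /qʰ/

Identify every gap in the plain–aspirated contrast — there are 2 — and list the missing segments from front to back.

place of articulation  plain     aspirated
bilabial          —         pʰ      
dental            t̪        t̪ʰ     
retroflex         ʈ         ʈʰ      
palatal           c         cʰ      
velar             —         kʰ      
uvular            q         qʰ      
Gaps, from front to back: bilabial lacks plain (/p/); velar lacks plain (/k/).

/p/, /k/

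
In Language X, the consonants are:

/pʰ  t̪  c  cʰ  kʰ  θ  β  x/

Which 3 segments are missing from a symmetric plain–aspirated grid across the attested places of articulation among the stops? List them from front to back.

bilabial: plain —, aspirated /pʰ/.
dental: plain /t̪/, aspirated —.
palatal: plain /c/, aspirated /cʰ/.
velar: plain —, aspirated /kʰ/.
Gaps, from front to back: bilabial lacks plain (/p/); dental lacks aspirated (/t̪ʰ/); velar lacks plain (/k/).

/p/, /t̪ʰ/, /k/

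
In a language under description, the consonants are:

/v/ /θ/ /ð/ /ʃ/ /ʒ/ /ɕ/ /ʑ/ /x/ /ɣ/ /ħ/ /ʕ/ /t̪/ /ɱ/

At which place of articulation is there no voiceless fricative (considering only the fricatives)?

labiodental

Voiceless: /θ/ (dental), /ʃ/ (postalveolar), /ɕ/ (alveolo-palatal), /x/ (velar), /ħ/ (pharyngeal).
Voiced: /v/ (labiodental), /ð/ (dental), /ʒ/ (postalveolar), /ʑ/ (alveolo-palatal), /ɣ/ (velar), /ʕ/ (pharyngeal).
Every place of articulation has a voiceless member except labiodental, where /f/ would be expected.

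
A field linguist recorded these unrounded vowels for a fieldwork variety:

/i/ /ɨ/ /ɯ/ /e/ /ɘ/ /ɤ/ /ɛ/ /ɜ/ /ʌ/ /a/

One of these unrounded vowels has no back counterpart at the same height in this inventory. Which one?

/a/

High: /i/ ~ /ɨ/ ~ /ɯ/
High-mid: /e/ ~ /ɘ/ ~ /ɤ/
Low-mid: /ɛ/ ~ /ɜ/ ~ /ʌ/
Low: only /a/ (front); no back partner.
So /a/ is the unpaired segment.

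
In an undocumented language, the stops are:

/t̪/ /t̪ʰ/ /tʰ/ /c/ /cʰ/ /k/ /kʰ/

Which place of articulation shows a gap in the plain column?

alveolar

place of articulation  plain     aspirated
dental            t̪        t̪ʰ     
alveolar          —         tʰ      
palatal           c         cʰ      
velar             k         kʰ      
Every place of articulation has a plain member except alveolar, where /t/ would be expected.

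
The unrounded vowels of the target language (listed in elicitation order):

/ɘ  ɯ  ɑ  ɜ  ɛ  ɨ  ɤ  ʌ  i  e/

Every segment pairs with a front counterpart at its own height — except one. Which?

High: /i/ ~ /ɨ/ ~ /ɯ/
High-mid: /e/ ~ /ɘ/ ~ /ɤ/
Low-mid: /ɛ/ ~ /ɜ/ ~ /ʌ/
Low: only /ɑ/ (back); no front partner.
So /ɑ/ is the unpaired segment.

/ɑ/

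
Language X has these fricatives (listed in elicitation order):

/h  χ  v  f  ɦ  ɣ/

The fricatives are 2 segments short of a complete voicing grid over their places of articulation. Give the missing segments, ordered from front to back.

/x/, /ʁ/

labiodental: voiceless /f/, voiced /v/.
velar: voiceless —, voiced /ɣ/.
uvular: voiceless /χ/, voiced —.
glottal: voiceless /h/, voiced /ɦ/.
Gaps, from front to back: velar lacks voiceless (/x/); uvular lacks voiced (/ʁ/).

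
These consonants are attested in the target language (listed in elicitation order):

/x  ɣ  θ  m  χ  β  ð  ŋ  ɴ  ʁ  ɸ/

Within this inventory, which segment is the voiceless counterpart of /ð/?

/θ/

/ð/ is a voiced dental fricative.
The voiceless counterpart is a voiceless dental fricative — in this inventory, /θ/.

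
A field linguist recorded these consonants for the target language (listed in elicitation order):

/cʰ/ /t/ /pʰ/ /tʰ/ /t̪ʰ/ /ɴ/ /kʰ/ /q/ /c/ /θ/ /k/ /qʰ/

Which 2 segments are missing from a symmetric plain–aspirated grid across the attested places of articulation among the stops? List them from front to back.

/p/, /t̪/

Plain: /t/ (alveolar), /c/ (palatal), /k/ (velar), /q/ (uvular).
Aspirated: /pʰ/ (bilabial), /t̪ʰ/ (dental), /tʰ/ (alveolar), /cʰ/ (palatal), /kʰ/ (velar), /qʰ/ (uvular).
Gaps, from front to back: bilabial lacks plain (/p/); dental lacks plain (/t̪/).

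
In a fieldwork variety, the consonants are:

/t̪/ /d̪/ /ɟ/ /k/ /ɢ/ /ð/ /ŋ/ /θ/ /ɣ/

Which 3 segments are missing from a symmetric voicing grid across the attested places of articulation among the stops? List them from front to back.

dental: voiceless /t̪/, voiced /d̪/.
palatal: voiceless —, voiced /ɟ/.
velar: voiceless /k/, voiced —.
uvular: voiceless —, voiced /ɢ/.
Gaps, from front to back: palatal lacks voiceless (/c/); velar lacks voiced (/ɡ/); uvular lacks voiceless (/q/).

/c/, /ɡ/, /q/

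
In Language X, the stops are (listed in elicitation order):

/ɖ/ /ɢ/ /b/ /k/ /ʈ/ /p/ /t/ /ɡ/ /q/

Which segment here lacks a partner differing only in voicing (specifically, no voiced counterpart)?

Bilabial: /p/ ~ /b/
Retroflex: /ʈ/ ~ /ɖ/
Velar: /k/ ~ /ɡ/
Uvular: /q/ ~ /ɢ/
Alveolar: only /t/ (voiceless); no voiced partner.
So /t/ is the unpaired segment.

/t/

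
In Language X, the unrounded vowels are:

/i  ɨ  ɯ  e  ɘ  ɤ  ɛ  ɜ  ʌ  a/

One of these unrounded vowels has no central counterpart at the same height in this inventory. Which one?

High: /i/ ~ /ɨ/ ~ /ɯ/
High-mid: /e/ ~ /ɘ/ ~ /ɤ/
Low-mid: /ɛ/ ~ /ɜ/ ~ /ʌ/
Low: only /a/ (front); no central partner.
So /a/ is the unpaired segment.

/a/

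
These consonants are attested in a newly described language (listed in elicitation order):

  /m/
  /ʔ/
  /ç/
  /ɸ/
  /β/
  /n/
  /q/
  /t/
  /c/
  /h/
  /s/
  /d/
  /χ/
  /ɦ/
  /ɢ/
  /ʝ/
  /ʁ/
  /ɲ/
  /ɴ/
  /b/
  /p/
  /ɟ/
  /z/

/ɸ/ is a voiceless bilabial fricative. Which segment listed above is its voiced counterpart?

/β/

The voiced counterpart is a voiced bilabial fricative — in this inventory, /β/.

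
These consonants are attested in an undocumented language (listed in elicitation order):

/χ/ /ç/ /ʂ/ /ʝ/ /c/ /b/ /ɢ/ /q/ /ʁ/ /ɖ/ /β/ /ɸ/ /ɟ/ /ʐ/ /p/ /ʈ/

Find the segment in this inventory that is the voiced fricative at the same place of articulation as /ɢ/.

/ʁ/

/ɢ/ is a voiced uvular stop.
The voiced fricative at the same place is a voiced uvular fricative — in this inventory, /ʁ/.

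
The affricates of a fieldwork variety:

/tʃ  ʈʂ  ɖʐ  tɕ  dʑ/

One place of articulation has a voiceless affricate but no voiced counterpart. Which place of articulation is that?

postalveolar

postalveolar: voiceless /tʃ/, voiced —.
retroflex: voiceless /ʈʂ/, voiced /ɖʐ/.
alveolo-palatal: voiceless /tɕ/, voiced /dʑ/.
Every place of articulation has a voiced member except postalveolar, where /dʒ/ would be expected.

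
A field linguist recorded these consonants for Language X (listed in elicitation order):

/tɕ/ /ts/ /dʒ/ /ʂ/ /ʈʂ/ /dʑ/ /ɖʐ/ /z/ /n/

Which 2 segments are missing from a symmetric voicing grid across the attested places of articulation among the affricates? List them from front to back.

/dz/, /tʃ/

place of articulation  voiceless  voiced  
alveolar          ts        —       
postalveolar      —         dʒ      
retroflex         ʈʂ        ɖʐ      
alveolo-palatal   tɕ        dʑ      
Gaps, from front to back: alveolar lacks voiced (/dz/); postalveolar lacks voiceless (/tʃ/).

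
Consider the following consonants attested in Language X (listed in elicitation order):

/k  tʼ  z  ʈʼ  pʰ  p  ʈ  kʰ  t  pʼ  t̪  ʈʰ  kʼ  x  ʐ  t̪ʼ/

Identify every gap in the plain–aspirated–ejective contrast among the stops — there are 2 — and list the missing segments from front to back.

/t̪ʰ/, /tʰ/

bilabial: plain /p/, aspirated /pʰ/, ejective /pʼ/.
dental: plain /t̪/, aspirated —, ejective /t̪ʼ/.
alveolar: plain /t/, aspirated —, ejective /tʼ/.
retroflex: plain /ʈ/, aspirated /ʈʰ/, ejective /ʈʼ/.
velar: plain /k/, aspirated /kʰ/, ejective /kʼ/.
Gaps, from front to back: dental lacks aspirated (/t̪ʰ/); alveolar lacks aspirated (/tʰ/).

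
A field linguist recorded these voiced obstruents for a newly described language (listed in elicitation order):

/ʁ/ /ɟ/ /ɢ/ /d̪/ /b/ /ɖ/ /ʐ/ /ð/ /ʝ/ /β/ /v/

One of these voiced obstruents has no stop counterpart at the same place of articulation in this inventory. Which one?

/v/

Bilabial: /b/ ~ /β/
Dental: /d̪/ ~ /ð/
Retroflex: /ɖ/ ~ /ʐ/
Palatal: /ɟ/ ~ /ʝ/
Uvular: /ɢ/ ~ /ʁ/
Labiodental: only /v/ (fricative); no stop partner.
So /v/ is the unpaired segment.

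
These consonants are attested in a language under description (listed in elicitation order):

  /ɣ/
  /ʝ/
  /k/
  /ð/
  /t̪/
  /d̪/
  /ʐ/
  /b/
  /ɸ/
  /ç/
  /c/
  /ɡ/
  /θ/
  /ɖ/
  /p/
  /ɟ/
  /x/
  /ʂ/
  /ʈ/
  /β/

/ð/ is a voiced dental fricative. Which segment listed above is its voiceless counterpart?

/θ/

The voiceless counterpart is a voiceless dental fricative — in this inventory, /θ/.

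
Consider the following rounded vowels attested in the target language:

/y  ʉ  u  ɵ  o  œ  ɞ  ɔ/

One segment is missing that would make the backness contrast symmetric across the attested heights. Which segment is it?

/ø/

height            front     central   back    
high              y         ʉ         u       
high-mid          —         ɵ         o       
low-mid           œ         ɞ         ɔ       
The high-mid row has no front member, so the gap is the high-mid front rounded vowel /ø/.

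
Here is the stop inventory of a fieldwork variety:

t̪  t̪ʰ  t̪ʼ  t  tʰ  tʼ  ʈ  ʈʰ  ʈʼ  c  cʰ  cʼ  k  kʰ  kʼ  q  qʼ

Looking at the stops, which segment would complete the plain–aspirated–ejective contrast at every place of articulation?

dental: plain /t̪/, aspirated /t̪ʰ/, ejective /t̪ʼ/.
alveolar: plain /t/, aspirated /tʰ/, ejective /tʼ/.
retroflex: plain /ʈ/, aspirated /ʈʰ/, ejective /ʈʼ/.
palatal: plain /c/, aspirated /cʰ/, ejective /cʼ/.
velar: plain /k/, aspirated /kʰ/, ejective /kʼ/.
uvular: plain /q/, aspirated —, ejective /qʼ/.
The uvular row has no aspirated member, so the gap is the aspirated uvular stop /qʰ/.

/qʰ/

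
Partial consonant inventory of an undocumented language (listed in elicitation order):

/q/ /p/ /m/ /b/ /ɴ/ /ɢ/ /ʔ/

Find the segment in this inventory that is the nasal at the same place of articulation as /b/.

/m/

/b/ is a voiced bilabial stop.
The nasal at the same place is a bilabial nasal — in this inventory, /m/.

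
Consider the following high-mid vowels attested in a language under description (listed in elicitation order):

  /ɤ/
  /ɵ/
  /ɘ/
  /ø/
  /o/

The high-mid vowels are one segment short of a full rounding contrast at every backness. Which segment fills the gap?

/e/

backness          unrounded  rounded 
front             —         ø       
central           ɘ         ɵ       
back              ɤ         o       
The front row has no unrounded member, so the gap is the front unrounded vowel /e/.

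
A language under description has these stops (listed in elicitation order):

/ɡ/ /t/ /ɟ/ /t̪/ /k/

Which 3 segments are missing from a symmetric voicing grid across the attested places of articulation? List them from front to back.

place of articulation  voiceless  voiced  
dental            t̪        —       
alveolar          t         —       
palatal           —         ɟ       
velar             k         ɡ       
Gaps, from front to back: dental lacks voiced (/d̪/); alveolar lacks voiced (/d/); palatal lacks voiceless (/c/).

/d̪/, /d/, /c/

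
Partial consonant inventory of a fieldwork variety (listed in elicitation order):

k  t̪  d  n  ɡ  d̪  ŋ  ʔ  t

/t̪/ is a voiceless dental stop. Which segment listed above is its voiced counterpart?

The voiced counterpart is a voiced dental stop — in this inventory, /d̪/.

/d̪/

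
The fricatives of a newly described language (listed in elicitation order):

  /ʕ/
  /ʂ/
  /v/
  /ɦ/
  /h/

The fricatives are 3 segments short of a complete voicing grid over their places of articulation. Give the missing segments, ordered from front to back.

/f/, /ʐ/, /ħ/

Voiceless: /ʂ/ (retroflex), /h/ (glottal).
Voiced: /v/ (labiodental), /ʕ/ (pharyngeal), /ɦ/ (glottal).
Gaps, from front to back: labiodental lacks voiceless (/f/); retroflex lacks voiced (/ʐ/); pharyngeal lacks voiceless (/ħ/).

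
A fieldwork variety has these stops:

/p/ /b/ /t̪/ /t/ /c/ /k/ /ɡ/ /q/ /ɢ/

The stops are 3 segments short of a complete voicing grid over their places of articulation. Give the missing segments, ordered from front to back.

bilabial: voiceless /p/, voiced /b/.
dental: voiceless /t̪/, voiced —.
alveolar: voiceless /t/, voiced —.
palatal: voiceless /c/, voiced —.
velar: voiceless /k/, voiced /ɡ/.
uvular: voiceless /q/, voiced /ɢ/.
Gaps, from front to back: dental lacks voiced (/d̪/); alveolar lacks voiced (/d/); palatal lacks voiced (/ɟ/).

/d̪/, /d/, /ɟ/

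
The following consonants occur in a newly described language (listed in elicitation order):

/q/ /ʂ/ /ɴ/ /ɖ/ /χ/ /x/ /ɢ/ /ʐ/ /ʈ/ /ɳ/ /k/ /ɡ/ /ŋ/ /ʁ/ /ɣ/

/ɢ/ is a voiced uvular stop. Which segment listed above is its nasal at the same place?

/ɴ/

The nasal at the same place is an uvular nasal — in this inventory, /ɴ/.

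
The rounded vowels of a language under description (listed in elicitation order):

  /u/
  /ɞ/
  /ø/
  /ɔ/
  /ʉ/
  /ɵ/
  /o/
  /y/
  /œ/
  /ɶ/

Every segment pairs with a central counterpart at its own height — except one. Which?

/ɶ/

High: /y/ ~ /ʉ/ ~ /u/
High-mid: /ø/ ~ /ɵ/ ~ /o/
Low-mid: /œ/ ~ /ɞ/ ~ /ɔ/
Low: only /ɶ/ (front); no central partner.
So /ɶ/ is the unpaired segment.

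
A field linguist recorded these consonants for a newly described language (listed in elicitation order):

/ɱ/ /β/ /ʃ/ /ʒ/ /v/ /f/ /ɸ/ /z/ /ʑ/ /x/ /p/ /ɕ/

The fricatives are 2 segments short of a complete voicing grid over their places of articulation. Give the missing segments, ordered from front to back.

/s/, /ɣ/

place of articulation  voiceless  voiced  
bilabial          ɸ         β       
labiodental       f         v       
alveolar          —         z       
postalveolar      ʃ         ʒ       
alveolo-palatal   ɕ         ʑ       
velar             x         —       
Gaps, from front to back: alveolar lacks voiceless (/s/); velar lacks voiced (/ɣ/).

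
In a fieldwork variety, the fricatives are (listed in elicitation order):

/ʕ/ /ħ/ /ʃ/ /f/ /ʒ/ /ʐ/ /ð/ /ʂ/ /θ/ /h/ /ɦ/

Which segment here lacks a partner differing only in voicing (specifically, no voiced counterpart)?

/f/

Dental: /θ/ ~ /ð/
Postalveolar: /ʃ/ ~ /ʒ/
Retroflex: /ʂ/ ~ /ʐ/
Pharyngeal: /ħ/ ~ /ʕ/
Glottal: /h/ ~ /ɦ/
Labiodental: only /f/ (voiceless); no voiced partner.
So /f/ is the unpaired segment.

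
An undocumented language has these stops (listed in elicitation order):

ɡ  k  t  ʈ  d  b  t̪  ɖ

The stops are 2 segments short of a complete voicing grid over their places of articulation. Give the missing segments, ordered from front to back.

bilabial: voiceless —, voiced /b/.
dental: voiceless /t̪/, voiced —.
alveolar: voiceless /t/, voiced /d/.
retroflex: voiceless /ʈ/, voiced /ɖ/.
velar: voiceless /k/, voiced /ɡ/.
Gaps, from front to back: bilabial lacks voiceless (/p/); dental lacks voiced (/d̪/).

/p/, /d̪/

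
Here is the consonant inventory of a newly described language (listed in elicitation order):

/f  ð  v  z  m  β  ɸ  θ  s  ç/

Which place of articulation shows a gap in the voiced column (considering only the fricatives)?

Voiceless: /ɸ/ (bilabial), /f/ (labiodental), /θ/ (dental), /s/ (alveolar), /ç/ (palatal).
Voiced: /β/ (bilabial), /v/ (labiodental), /ð/ (dental), /z/ (alveolar).
Every place of articulation has a voiced member except palatal, where /ʝ/ would be expected.

palatal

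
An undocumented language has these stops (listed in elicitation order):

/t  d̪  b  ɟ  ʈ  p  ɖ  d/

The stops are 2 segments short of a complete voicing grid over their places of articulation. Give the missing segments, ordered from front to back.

/t̪/, /c/

bilabial: voiceless /p/, voiced /b/.
dental: voiceless —, voiced /d̪/.
alveolar: voiceless /t/, voiced /d/.
retroflex: voiceless /ʈ/, voiced /ɖ/.
palatal: voiceless —, voiced /ɟ/.
Gaps, from front to back: dental lacks voiceless (/t̪/); palatal lacks voiceless (/c/).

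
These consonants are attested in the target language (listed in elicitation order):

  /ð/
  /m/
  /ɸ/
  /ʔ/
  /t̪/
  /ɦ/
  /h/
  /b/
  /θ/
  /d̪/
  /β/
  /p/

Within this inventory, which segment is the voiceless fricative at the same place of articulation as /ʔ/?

/ʔ/ is a voiceless glottal stop.
The voiceless fricative at the same place is a voiceless glottal fricative — in this inventory, /h/.

/h/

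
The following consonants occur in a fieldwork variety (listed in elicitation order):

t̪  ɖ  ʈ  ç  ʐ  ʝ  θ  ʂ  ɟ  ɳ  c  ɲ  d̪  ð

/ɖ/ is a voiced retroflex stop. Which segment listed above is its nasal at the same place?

/ɳ/

The nasal at the same place is a retroflex nasal — in this inventory, /ɳ/.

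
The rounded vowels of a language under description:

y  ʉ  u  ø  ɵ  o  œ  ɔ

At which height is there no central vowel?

height            front     central   back    
high              y         ʉ         u       
high-mid          ø         ɵ         o       
low-mid           œ         —         ɔ       
Every height has a central member except low-mid, where /ɞ/ would be expected.

low-mid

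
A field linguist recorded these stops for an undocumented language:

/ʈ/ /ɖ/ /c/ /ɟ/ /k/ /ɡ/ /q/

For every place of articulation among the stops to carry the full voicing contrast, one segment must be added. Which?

/ɢ/

retroflex: voiceless /ʈ/, voiced /ɖ/.
palatal: voiceless /c/, voiced /ɟ/.
velar: voiceless /k/, voiced /ɡ/.
uvular: voiceless /q/, voiced —.
The uvular row has no voiced member, so the gap is the voiced uvular stop /ɢ/.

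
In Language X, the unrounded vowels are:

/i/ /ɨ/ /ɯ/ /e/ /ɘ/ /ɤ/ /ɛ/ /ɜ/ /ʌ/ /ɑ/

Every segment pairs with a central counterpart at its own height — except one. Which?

/ɑ/

High: /i/ ~ /ɨ/ ~ /ɯ/
High-mid: /e/ ~ /ɘ/ ~ /ɤ/
Low-mid: /ɛ/ ~ /ɜ/ ~ /ʌ/
Low: only /ɑ/ (back); no central partner.
So /ɑ/ is the unpaired segment.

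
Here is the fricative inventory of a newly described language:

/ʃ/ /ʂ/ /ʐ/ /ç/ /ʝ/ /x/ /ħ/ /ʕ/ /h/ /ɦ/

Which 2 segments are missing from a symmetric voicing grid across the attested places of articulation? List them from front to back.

/ʒ/, /ɣ/

postalveolar: voiceless /ʃ/, voiced —.
retroflex: voiceless /ʂ/, voiced /ʐ/.
palatal: voiceless /ç/, voiced /ʝ/.
velar: voiceless /x/, voiced —.
pharyngeal: voiceless /ħ/, voiced /ʕ/.
glottal: voiceless /h/, voiced /ɦ/.
Gaps, from front to back: postalveolar lacks voiced (/ʒ/); velar lacks voiced (/ɣ/).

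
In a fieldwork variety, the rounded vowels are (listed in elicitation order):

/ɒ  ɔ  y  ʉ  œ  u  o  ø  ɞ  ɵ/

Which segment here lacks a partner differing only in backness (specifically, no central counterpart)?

High: /y/ ~ /ʉ/ ~ /u/
High-mid: /ø/ ~ /ɵ/ ~ /o/
Low-mid: /œ/ ~ /ɞ/ ~ /ɔ/
Low: only /ɒ/ (back); no central partner.
So /ɒ/ is the unpaired segment.

/ɒ/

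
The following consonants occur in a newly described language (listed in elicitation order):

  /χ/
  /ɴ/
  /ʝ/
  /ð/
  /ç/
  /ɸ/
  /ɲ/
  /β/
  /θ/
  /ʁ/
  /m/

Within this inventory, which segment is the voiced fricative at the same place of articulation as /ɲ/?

/ʝ/

/ɲ/ is a palatal nasal.
The voiced fricative at the same place is a voiced palatal fricative — in this inventory, /ʝ/.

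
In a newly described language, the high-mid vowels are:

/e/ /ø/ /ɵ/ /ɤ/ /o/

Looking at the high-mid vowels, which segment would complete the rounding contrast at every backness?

/ɘ/

backness          unrounded  rounded 
front             e         ø       
central           —         ɵ       
back              ɤ         o       
The central row has no unrounded member, so the gap is the central unrounded vowel /ɘ/.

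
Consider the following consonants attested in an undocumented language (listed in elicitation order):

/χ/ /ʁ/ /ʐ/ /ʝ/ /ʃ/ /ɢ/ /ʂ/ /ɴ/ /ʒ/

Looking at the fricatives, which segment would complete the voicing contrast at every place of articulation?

place of articulation  voiceless  voiced  
postalveolar      ʃ         ʒ       
retroflex         ʂ         ʐ       
palatal           —         ʝ       
uvular            χ         ʁ       
The palatal row has no voiceless member, so the gap is the voiceless palatal fricative /ç/.

/ç/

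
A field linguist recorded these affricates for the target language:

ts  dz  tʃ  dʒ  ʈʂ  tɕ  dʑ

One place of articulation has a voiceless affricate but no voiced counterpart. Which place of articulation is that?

alveolar: voiceless /ts/, voiced /dz/.
postalveolar: voiceless /tʃ/, voiced /dʒ/.
retroflex: voiceless /ʈʂ/, voiced —.
alveolo-palatal: voiceless /tɕ/, voiced /dʑ/.
Every place of articulation has a voiced member except retroflex, where /ɖʐ/ would be expected.

retroflex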